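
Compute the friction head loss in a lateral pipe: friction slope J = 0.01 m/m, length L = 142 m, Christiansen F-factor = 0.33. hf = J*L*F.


hf = J * L * F = 0.01 * 142 * 0.33 = 0.4686 m

0.4686 m


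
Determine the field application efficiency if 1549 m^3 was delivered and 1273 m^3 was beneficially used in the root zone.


Ea = V_root / V_field * 100 = 1273 / 1549 * 100 = 82.1821%

82.1821 %


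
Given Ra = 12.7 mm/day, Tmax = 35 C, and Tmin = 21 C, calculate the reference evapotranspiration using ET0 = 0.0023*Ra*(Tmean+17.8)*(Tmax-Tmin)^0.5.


Tmean = (Tmax + Tmin)/2 = (35 + 21)/2 = 28.0
ET0 = 0.0023 * 12.7 * (28.0 + 17.8) * sqrt(35 - 21)
ET0 = 0.0023 * 12.7 * 45.8 * 3.741657

5.0057 mm/day


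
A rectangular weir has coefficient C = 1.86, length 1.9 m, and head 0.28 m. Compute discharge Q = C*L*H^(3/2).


Q = C * L * H^(3/2) = 1.86 * 1.9 * 0.28^1.5 = 1.86 * 1.9 * 0.148162

0.5236 m^3/s


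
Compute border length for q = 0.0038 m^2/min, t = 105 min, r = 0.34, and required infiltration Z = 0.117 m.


L = q*t/((1+r)*Z)
L = 0.0038*105/((1+0.34)*0.117)
L = 0.399/0.15678

2.5450 m


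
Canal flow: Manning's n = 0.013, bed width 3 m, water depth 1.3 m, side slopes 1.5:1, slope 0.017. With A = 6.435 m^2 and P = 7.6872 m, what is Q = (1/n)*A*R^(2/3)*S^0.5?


R = A/P = 6.435/7.6872 = 0.837106
Q = (1/0.013) * 6.435 * 0.837106^(2/3) * 0.017^0.5

57.3258 m^3/s


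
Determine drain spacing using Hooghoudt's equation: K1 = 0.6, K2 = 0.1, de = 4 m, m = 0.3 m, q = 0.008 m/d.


S^2 = 8*K2*de*m/q + 4*K1*m^2/q
S^2 = 8*0.1*4*0.3/0.008 + 4*0.6*0.3^2/0.008
S = sqrt(147.0000)

12.1244 m


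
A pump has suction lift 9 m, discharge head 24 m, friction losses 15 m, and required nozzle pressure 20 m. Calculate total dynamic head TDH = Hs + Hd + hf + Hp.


TDH = Hs + Hd + hf + Hp = 9 + 24 + 15 + 20 = 68

68 m


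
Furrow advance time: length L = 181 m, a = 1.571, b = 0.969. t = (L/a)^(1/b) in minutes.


t = (L/a)^(1/b)
t = (181/1.571)^(1/0.969)
t = 115.213240^(1/0.969)

134.1076 min


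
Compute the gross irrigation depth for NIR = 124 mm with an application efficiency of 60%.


Ea = 60% = 0.6
GID = NIR / Ea = 124 / 0.6 = 206.6667 mm

206.6667 mm


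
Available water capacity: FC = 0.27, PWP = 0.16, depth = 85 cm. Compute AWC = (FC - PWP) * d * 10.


AWC = (FC - PWP) * d * 10
AWC = (0.27 - 0.16) * 85 * 10
AWC = 0.1100 * 85 * 10

93.5000 mm


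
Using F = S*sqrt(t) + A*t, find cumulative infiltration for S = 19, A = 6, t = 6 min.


F = S*sqrt(t) + A*t
F = 19*sqrt(6) + 6*6
F = 19*2.449490 + 36

82.5403 mm


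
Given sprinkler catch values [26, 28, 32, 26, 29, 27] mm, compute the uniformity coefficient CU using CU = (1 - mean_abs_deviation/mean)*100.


mean = 28.000000 mm
MAD = 1.666667 mm
CU = (1 - 1.666667/28.000000)*100

94.0476 %


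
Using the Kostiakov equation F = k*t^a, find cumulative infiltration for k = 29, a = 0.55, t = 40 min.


F = k * t^a = 29 * 40^0.55
F = 29 * 7.605591

220.5621 mm


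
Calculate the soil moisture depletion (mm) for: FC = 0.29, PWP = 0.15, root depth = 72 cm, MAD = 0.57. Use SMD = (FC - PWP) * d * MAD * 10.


SMD = (FC - PWP) * d * MAD * 10
SMD = (0.29 - 0.15) * 72 * 0.57 * 10
SMD = 0.1400 * 72 * 0.57 * 10

57.4560 mm


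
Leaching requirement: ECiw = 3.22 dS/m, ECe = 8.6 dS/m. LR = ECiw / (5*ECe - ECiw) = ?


LR = ECiw / (5*ECe - ECiw)
LR = 3.22 / (5*8.6 - 3.22)
LR = 3.22 / 39.7800

0.0809


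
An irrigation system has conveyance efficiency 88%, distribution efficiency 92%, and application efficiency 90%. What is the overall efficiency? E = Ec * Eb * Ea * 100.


Ec = 0.88, Eb = 0.92, Ea = 0.9
E = 0.88 * 0.92 * 0.9 * 100 = 72.8640%

72.8640 %


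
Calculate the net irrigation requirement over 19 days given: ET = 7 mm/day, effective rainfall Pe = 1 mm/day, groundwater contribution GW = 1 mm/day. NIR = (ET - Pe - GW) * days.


Daily deficit = ET - Pe - GW = 7 - 1 - 1 = 5 mm/day
NIR = 5 * 19 = 95 mm

95.0000 mm


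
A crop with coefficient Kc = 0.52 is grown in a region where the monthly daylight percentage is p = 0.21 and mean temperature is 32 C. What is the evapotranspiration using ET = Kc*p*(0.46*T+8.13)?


ET = Kc * p * (0.46*T + 8.13)
ET = 0.52 * 0.21 * (0.46*32 + 8.13)
ET = 0.52 * 0.21 * 22.8500

2.4952 mm/day


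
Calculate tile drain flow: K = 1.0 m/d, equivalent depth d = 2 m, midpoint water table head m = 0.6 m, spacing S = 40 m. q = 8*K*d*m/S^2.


q = 8*K*d*m/S^2
q = 8*1.0*2*0.6/40^2
q = 9.6000 / 1600

0.0060 m/d


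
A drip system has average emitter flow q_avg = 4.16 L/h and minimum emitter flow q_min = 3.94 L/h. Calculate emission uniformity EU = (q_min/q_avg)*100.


EU = (q_min/q_avg)*100 = (3.94/4.16)*100 = 94.7115%

94.7115 %


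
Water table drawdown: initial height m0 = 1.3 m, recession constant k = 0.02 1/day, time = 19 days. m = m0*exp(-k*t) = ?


m = m0 * exp(-k*t)
m = 1.3 * exp(-0.02 * 19)
m = 1.3 * exp(-0.3800)

0.8890 m


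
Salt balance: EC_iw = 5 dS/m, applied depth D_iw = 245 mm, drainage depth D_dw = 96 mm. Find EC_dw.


EC_dw = EC_iw * D_iw / D_dw
EC_dw = 5 * 245 / 96
EC_dw = 1225 / 96

12.7604 dS/m


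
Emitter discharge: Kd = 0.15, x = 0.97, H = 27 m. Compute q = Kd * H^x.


q = Kd * H^x = 0.15 * 27^0.97 = 0.15 * 24.458108

3.6687 L/h


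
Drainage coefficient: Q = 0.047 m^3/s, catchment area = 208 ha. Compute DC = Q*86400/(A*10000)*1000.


DC = Q * 86400 / (A * 10000) * 1000
DC = 0.047 * 86400 / (208 * 10000) * 1000
DC = 4060800.0000 / 2080000

1.9523 mm/day


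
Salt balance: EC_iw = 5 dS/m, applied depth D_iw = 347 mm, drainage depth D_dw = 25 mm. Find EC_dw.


EC_dw = EC_iw * D_iw / D_dw
EC_dw = 5 * 347 / 25
EC_dw = 1735 / 25

69.4000 dS/m


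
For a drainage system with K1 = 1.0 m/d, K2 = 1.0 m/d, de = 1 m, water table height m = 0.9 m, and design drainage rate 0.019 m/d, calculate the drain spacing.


S^2 = 8*K2*de*m/q + 4*K1*m^2/q
S^2 = 8*1.0*1*0.9/0.019 + 4*1.0*0.9^2/0.019
S = sqrt(549.4737)

23.4409 m


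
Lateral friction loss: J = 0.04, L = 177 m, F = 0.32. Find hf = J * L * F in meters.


hf = J * L * F = 0.04 * 177 * 0.32 = 2.2656 m

2.2656 m


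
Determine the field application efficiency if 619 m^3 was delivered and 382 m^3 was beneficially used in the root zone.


Ea = V_root / V_field * 100 = 382 / 619 * 100 = 61.7124%

61.7124 %


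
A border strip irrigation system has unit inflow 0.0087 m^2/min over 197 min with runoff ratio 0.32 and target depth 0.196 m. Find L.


L = q*t/((1+r)*Z)
L = 0.0087*197/((1+0.32)*0.196)
L = 1.7139/0.25872

6.6245 m


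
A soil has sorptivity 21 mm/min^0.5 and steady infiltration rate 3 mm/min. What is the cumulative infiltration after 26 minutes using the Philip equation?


F = S*sqrt(t) + A*t
F = 21*sqrt(26) + 3*26
F = 21*5.099020 + 78

185.0794 mm


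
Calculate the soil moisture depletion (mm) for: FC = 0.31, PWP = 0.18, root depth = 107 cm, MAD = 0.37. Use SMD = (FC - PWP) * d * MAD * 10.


SMD = (FC - PWP) * d * MAD * 10
SMD = (0.31 - 0.18) * 107 * 0.37 * 10
SMD = 0.1300 * 107 * 0.37 * 10

51.4670 mm


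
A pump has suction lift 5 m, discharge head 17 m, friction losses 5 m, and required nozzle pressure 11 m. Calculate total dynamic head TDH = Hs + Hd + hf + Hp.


TDH = Hs + Hd + hf + Hp = 5 + 17 + 5 + 11 = 38

38 m


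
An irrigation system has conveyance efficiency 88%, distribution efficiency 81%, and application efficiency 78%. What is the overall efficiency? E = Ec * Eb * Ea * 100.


Ec = 0.88, Eb = 0.81, Ea = 0.78
E = 0.88 * 0.81 * 0.78 * 100 = 55.5984%

55.5984 %


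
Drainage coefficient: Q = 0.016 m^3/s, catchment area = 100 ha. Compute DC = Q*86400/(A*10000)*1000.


DC = Q * 86400 / (A * 10000) * 1000
DC = 0.016 * 86400 / (100 * 10000) * 1000
DC = 1382400.0000 / 1000000

1.3824 mm/day


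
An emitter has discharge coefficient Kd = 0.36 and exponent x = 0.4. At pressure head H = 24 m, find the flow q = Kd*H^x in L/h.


q = Kd * H^x = 0.36 * 24^0.4 = 0.36 * 3.565205

1.2835 L/h


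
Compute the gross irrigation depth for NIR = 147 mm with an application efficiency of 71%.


Ea = 71% = 0.71
GID = NIR / Ea = 147 / 0.71 = 207.0423 mm

207.0423 mm


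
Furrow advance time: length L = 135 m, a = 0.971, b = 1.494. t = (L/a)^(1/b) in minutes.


t = (L/a)^(1/b)
t = (135/0.971)^(1/1.494)
t = 139.031926^(1/1.494)

27.1945 min


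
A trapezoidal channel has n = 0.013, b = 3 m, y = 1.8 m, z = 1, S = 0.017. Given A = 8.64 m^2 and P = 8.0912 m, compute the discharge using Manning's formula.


R = A/P = 8.64/8.0912 = 1.067827
Q = (1/0.013) * 8.64 * 1.067827^(2/3) * 0.017^0.5

90.5306 m^3/s


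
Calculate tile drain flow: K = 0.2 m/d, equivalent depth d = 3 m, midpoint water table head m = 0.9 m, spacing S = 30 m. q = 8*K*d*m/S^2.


q = 8*K*d*m/S^2
q = 8*0.2*3*0.9/30^2
q = 4.3200 / 900

0.0048 m/d


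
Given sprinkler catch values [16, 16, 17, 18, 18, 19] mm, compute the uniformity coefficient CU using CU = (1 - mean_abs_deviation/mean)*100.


mean = 17.333333 mm
MAD = 1.000000 mm
CU = (1 - 1.000000/17.333333)*100

94.2308 %


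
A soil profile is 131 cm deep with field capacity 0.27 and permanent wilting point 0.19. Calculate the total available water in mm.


AWC = (FC - PWP) * d * 10
AWC = (0.27 - 0.19) * 131 * 10
AWC = 0.0800 * 131 * 10

104.8000 mm


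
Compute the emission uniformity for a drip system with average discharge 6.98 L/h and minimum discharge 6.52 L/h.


EU = (q_min/q_avg)*100 = (6.52/6.98)*100 = 93.4097%

93.4097 %


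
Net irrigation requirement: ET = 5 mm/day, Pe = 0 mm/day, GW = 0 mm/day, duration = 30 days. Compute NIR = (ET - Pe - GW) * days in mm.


Daily deficit = ET - Pe - GW = 5 - 0 - 0 = 5 mm/day
NIR = 5 * 30 = 150 mm

150.0000 mm


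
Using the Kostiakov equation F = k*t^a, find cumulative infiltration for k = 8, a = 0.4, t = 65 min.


F = k * t^a = 8 * 65^0.4
F = 8 * 5.310866

42.4869 mm


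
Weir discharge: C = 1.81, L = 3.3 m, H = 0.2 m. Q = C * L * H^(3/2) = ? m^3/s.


Q = C * L * H^(3/2) = 1.81 * 3.3 * 0.2^1.5 = 1.81 * 3.3 * 0.089443

0.5342 m^3/s


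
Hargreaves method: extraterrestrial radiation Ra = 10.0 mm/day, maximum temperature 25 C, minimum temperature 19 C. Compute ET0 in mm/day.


Tmean = (Tmax + Tmin)/2 = (25 + 19)/2 = 22.0
ET0 = 0.0023 * 10.0 * (22.0 + 17.8) * sqrt(25 - 19)
ET0 = 0.0023 * 10.0 * 39.8 * 2.449490

2.2423 mm/day


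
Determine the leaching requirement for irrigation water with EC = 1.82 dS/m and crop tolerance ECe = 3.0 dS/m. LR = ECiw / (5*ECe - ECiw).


LR = ECiw / (5*ECe - ECiw)
LR = 1.82 / (5*3.0 - 1.82)
LR = 1.82 / 13.1800

0.1381


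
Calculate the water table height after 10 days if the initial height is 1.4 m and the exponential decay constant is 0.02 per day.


m = m0 * exp(-k*t)
m = 1.4 * exp(-0.02 * 10)
m = 1.4 * exp(-0.2000)

1.1462 m


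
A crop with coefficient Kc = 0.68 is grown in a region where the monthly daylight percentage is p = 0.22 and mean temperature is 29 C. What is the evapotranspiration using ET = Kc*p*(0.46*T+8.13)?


ET = Kc * p * (0.46*T + 8.13)
ET = 0.68 * 0.22 * (0.46*29 + 8.13)
ET = 0.68 * 0.22 * 21.4700

3.2119 mm/day


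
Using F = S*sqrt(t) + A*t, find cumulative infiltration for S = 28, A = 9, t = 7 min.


F = S*sqrt(t) + A*t
F = 28*sqrt(7) + 9*7
F = 28*2.645751 + 63

137.0810 mm


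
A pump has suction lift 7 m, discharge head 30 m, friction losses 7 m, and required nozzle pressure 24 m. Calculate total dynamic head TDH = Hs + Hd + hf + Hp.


TDH = Hs + Hd + hf + Hp = 7 + 30 + 7 + 24 = 68

68 m


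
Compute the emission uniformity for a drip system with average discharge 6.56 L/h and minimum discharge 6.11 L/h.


EU = (q_min/q_avg)*100 = (6.11/6.56)*100 = 93.1402%

93.1402 %


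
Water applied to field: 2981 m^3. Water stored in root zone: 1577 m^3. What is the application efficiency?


Ea = V_root / V_field * 100 = 1577 / 2981 * 100 = 52.9017%

52.9017 %


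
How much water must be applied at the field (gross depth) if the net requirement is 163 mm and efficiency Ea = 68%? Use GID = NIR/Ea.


Ea = 68% = 0.68
GID = NIR / Ea = 163 / 0.68 = 239.7059 mm

239.7059 mm


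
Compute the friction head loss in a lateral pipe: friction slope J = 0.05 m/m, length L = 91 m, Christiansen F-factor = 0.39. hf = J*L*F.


hf = J * L * F = 0.05 * 91 * 0.39 = 1.7745 m

1.7745 m


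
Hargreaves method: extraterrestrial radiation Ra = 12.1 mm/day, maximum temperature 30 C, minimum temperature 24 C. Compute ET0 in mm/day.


Tmean = (Tmax + Tmin)/2 = (30 + 24)/2 = 27.0
ET0 = 0.0023 * 12.1 * (27.0 + 17.8) * sqrt(30 - 24)
ET0 = 0.0023 * 12.1 * 44.8 * 2.449490

3.0540 mm/day


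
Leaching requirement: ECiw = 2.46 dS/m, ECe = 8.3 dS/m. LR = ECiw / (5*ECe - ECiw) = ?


LR = ECiw / (5*ECe - ECiw)
LR = 2.46 / (5*8.3 - 2.46)
LR = 2.46 / 39.0400

0.0630


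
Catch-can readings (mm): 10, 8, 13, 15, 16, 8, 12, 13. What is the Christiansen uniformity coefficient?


mean = 11.875000 mm
MAD = 2.406250 mm
CU = (1 - 2.406250/11.875000)*100

79.7368 %


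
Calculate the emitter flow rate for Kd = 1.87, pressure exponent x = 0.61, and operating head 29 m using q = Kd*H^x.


q = Kd * H^x = 1.87 * 29^0.61 = 1.87 * 7.799428

14.5849 L/h


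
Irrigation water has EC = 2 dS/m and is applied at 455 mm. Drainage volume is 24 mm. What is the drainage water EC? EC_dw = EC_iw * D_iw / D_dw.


EC_dw = EC_iw * D_iw / D_dw
EC_dw = 2 * 455 / 24
EC_dw = 910 / 24

37.9167 dS/m


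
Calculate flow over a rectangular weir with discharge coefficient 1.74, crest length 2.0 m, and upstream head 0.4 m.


Q = C * L * H^(3/2) = 1.74 * 2.0 * 0.4^1.5 = 1.74 * 2.0 * 0.252982

0.8804 m^3/s


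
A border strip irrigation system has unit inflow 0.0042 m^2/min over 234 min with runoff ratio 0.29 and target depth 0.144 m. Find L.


L = q*t/((1+r)*Z)
L = 0.0042*234/((1+0.29)*0.144)
L = 0.9828/0.18576

5.2907 m


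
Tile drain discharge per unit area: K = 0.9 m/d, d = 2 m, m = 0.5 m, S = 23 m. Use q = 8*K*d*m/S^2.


q = 8*K*d*m/S^2
q = 8*0.9*2*0.5/23^2
q = 7.2000 / 529

0.0136 m/d


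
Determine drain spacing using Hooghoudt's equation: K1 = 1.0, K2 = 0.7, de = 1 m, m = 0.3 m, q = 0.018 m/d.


S^2 = 8*K2*de*m/q + 4*K1*m^2/q
S^2 = 8*0.7*1*0.3/0.018 + 4*1.0*0.3^2/0.018
S = sqrt(113.3333)

10.6458 m


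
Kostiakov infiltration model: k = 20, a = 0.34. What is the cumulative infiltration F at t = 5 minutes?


F = k * t^a = 20 * 5^0.34
F = 20 * 1.728422

34.5684 mm


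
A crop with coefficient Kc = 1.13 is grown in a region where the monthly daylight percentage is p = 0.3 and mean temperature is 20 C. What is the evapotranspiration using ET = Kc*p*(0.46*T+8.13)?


ET = Kc * p * (0.46*T + 8.13)
ET = 1.13 * 0.3 * (0.46*20 + 8.13)
ET = 1.13 * 0.3 * 17.3300

5.8749 mm/day


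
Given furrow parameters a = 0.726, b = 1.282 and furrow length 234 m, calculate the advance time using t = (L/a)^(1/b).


t = (L/a)^(1/b)
t = (234/0.726)^(1/1.282)
t = 322.314050^(1/1.282)

90.4766 min


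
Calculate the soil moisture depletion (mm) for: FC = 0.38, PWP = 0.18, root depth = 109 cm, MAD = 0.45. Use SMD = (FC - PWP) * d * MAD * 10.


SMD = (FC - PWP) * d * MAD * 10
SMD = (0.38 - 0.18) * 109 * 0.45 * 10
SMD = 0.2000 * 109 * 0.45 * 10

98.1000 mm


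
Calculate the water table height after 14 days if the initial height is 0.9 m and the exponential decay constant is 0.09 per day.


m = m0 * exp(-k*t)
m = 0.9 * exp(-0.09 * 14)
m = 0.9 * exp(-1.2600)

0.2553 m


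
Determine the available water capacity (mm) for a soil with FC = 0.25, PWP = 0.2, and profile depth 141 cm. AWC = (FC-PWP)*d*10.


AWC = (FC - PWP) * d * 10
AWC = (0.25 - 0.2) * 141 * 10
AWC = 0.0500 * 141 * 10

70.5000 mm


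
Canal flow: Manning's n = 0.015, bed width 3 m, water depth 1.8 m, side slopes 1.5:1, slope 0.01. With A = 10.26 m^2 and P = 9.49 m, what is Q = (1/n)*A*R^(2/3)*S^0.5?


R = A/P = 10.26/9.49 = 1.081138
Q = (1/0.015) * 10.26 * 1.081138^(2/3) * 0.01^0.5

72.0516 m^3/s


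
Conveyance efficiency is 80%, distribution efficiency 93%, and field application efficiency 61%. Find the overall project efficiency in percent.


Ec = 0.8, Eb = 0.93, Ea = 0.61
E = 0.8 * 0.93 * 0.61 * 100 = 45.3840%

45.3840 %


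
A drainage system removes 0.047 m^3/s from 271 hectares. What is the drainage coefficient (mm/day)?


DC = Q * 86400 / (A * 10000) * 1000
DC = 0.047 * 86400 / (271 * 10000) * 1000
DC = 4060800.0000 / 2710000

1.4985 mm/day


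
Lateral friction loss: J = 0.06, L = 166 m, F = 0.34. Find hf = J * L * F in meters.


hf = J * L * F = 0.06 * 166 * 0.34 = 3.3864 m

3.3864 m


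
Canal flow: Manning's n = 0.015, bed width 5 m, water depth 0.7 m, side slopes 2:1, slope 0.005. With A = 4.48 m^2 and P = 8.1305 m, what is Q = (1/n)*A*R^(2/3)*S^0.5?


R = A/P = 4.48/8.1305 = 0.551012
Q = (1/0.015) * 4.48 * 0.551012^(2/3) * 0.005^0.5

14.1943 m^3/s


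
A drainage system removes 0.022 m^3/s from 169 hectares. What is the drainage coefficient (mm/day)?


DC = Q * 86400 / (A * 10000) * 1000
DC = 0.022 * 86400 / (169 * 10000) * 1000
DC = 1900800.0000 / 1690000

1.1247 mm/day


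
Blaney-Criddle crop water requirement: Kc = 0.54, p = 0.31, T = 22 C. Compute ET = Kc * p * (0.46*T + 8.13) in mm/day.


ET = Kc * p * (0.46*T + 8.13)
ET = 0.54 * 0.31 * (0.46*22 + 8.13)
ET = 0.54 * 0.31 * 18.2500

3.0551 mm/day


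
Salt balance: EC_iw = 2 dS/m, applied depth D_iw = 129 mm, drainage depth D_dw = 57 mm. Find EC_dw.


EC_dw = EC_iw * D_iw / D_dw
EC_dw = 2 * 129 / 57
EC_dw = 258 / 57

4.5263 dS/m


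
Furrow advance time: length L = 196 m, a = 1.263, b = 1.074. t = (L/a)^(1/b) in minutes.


t = (L/a)^(1/b)
t = (196/1.263)^(1/1.074)
t = 155.186065^(1/1.074)

109.6226 min


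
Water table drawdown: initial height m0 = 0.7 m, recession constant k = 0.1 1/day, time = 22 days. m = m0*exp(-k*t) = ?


m = m0 * exp(-k*t)
m = 0.7 * exp(-0.1 * 22)
m = 0.7 * exp(-2.2000)

0.0776 m


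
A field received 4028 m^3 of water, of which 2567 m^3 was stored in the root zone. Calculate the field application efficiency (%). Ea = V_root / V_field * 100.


Ea = V_root / V_field * 100 = 2567 / 4028 * 100 = 63.7289%

63.7289 %


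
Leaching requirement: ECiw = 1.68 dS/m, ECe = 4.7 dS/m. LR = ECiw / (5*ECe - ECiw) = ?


LR = ECiw / (5*ECe - ECiw)
LR = 1.68 / (5*4.7 - 1.68)
LR = 1.68 / 21.8200

0.0770


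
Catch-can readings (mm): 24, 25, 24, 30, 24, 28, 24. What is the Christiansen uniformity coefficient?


mean = 25.571429 mm
MAD = 1.959184 mm
CU = (1 - 1.959184/25.571429)*100

92.3384 %


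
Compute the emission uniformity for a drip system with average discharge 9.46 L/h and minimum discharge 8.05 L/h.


EU = (q_min/q_avg)*100 = (8.05/9.46)*100 = 85.0951%

85.0951 %


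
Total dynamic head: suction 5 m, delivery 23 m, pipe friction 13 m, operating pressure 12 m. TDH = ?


TDH = Hs + Hd + hf + Hp = 5 + 23 + 13 + 12 = 53

53 m


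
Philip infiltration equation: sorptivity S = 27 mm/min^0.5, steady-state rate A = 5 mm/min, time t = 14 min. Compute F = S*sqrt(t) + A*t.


F = S*sqrt(t) + A*t
F = 27*sqrt(14) + 5*14
F = 27*3.741657 + 70

171.0247 mm


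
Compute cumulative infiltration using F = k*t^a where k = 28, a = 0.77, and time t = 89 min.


F = k * t^a = 28 * 89^0.77
F = 28 * 31.697886

887.5408 mm


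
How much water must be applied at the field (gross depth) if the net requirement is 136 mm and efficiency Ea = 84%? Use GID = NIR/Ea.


Ea = 84% = 0.84
GID = NIR / Ea = 136 / 0.84 = 161.9048 mm

161.9048 mm


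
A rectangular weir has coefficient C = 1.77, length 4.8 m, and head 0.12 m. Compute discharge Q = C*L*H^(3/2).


Q = C * L * H^(3/2) = 1.77 * 4.8 * 0.12^1.5 = 1.77 * 4.8 * 0.041569

0.3532 m^3/s


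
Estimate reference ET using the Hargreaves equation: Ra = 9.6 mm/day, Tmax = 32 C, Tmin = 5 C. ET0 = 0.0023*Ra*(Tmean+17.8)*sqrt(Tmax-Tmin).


Tmean = (Tmax + Tmin)/2 = (32 + 5)/2 = 18.5
ET0 = 0.0023 * 9.6 * (18.5 + 17.8) * sqrt(32 - 5)
ET0 = 0.0023 * 9.6 * 36.3 * 5.196152

4.1647 mm/day


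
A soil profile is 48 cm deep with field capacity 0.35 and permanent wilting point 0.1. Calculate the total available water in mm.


AWC = (FC - PWP) * d * 10
AWC = (0.35 - 0.1) * 48 * 10
AWC = 0.2500 * 48 * 10

120.0000 mm


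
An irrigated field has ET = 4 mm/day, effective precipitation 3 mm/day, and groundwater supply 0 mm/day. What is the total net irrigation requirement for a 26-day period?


Daily deficit = ET - Pe - GW = 4 - 3 - 0 = 1 mm/day
NIR = 1 * 26 = 26 mm

26.0000 mm


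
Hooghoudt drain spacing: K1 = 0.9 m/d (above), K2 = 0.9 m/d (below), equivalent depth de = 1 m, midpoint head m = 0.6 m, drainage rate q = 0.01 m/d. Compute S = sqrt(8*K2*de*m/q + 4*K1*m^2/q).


S^2 = 8*K2*de*m/q + 4*K1*m^2/q
S^2 = 8*0.9*1*0.6/0.01 + 4*0.9*0.6^2/0.01
S = sqrt(561.6000)

23.6981 m


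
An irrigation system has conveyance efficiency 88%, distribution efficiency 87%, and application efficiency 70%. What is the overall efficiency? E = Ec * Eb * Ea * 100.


Ec = 0.88, Eb = 0.87, Ea = 0.7
E = 0.88 * 0.87 * 0.7 * 100 = 53.5920%

53.5920 %


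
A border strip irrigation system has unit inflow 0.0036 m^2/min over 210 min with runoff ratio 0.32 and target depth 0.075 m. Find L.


L = q*t/((1+r)*Z)
L = 0.0036*210/((1+0.32)*0.075)
L = 0.756/0.099

7.6364 m


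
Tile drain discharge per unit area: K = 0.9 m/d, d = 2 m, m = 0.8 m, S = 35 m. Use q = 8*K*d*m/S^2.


q = 8*K*d*m/S^2
q = 8*0.9*2*0.8/35^2
q = 11.5200 / 1225

0.0094 m/d


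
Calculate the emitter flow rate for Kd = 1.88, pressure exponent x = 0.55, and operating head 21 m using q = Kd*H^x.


q = Kd * H^x = 1.88 * 21^0.55 = 1.88 * 5.336059

10.0318 L/h


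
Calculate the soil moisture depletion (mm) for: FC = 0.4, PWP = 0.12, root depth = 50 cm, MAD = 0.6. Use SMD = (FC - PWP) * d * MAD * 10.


SMD = (FC - PWP) * d * MAD * 10
SMD = (0.4 - 0.12) * 50 * 0.6 * 10
SMD = 0.2800 * 50 * 0.6 * 10

84.0000 mm


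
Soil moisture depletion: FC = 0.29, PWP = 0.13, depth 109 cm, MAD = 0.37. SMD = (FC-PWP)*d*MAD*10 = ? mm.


SMD = (FC - PWP) * d * MAD * 10
SMD = (0.29 - 0.13) * 109 * 0.37 * 10
SMD = 0.1600 * 109 * 0.37 * 10

64.5280 mm


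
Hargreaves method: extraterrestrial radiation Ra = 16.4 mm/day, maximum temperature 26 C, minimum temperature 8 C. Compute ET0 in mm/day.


Tmean = (Tmax + Tmin)/2 = (26 + 8)/2 = 17.0
ET0 = 0.0023 * 16.4 * (17.0 + 17.8) * sqrt(26 - 8)
ET0 = 0.0023 * 16.4 * 34.8 * 4.242641

5.5691 mm/day


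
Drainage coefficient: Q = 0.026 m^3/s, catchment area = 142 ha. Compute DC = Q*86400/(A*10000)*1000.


DC = Q * 86400 / (A * 10000) * 1000
DC = 0.026 * 86400 / (142 * 10000) * 1000
DC = 2246400.0000 / 1420000

1.5820 mm/day


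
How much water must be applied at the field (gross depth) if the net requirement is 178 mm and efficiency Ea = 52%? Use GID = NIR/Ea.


Ea = 52% = 0.52
GID = NIR / Ea = 178 / 0.52 = 342.3077 mm

342.3077 mm


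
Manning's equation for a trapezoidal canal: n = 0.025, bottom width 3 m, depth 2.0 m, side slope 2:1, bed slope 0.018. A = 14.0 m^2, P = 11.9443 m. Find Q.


R = A/P = 14.0/11.9443 = 1.172107
Q = (1/0.025) * 14.0 * 1.172107^(2/3) * 0.018^0.5

83.5223 m^3/s


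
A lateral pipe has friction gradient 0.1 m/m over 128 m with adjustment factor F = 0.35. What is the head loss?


hf = J * L * F = 0.1 * 128 * 0.35 = 4.4800 m

4.4800 m


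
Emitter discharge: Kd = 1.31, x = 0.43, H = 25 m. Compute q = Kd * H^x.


q = Kd * H^x = 1.31 * 25^0.43 = 1.31 * 3.991298

5.2286 L/h


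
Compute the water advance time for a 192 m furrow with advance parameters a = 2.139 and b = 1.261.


t = (L/a)^(1/b)
t = (192/2.139)^(1/1.261)
t = 89.761571^(1/1.261)

35.3869 min


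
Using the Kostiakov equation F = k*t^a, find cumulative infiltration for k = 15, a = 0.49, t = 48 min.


F = k * t^a = 15 * 48^0.49
F = 15 * 6.665124

99.9769 mm


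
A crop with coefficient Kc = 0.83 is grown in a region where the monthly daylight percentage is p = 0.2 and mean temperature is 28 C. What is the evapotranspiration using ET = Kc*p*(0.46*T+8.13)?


ET = Kc * p * (0.46*T + 8.13)
ET = 0.83 * 0.2 * (0.46*28 + 8.13)
ET = 0.83 * 0.2 * 21.0100

3.4877 mm/day


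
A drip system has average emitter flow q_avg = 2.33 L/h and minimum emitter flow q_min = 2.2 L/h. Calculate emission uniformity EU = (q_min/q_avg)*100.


EU = (q_min/q_avg)*100 = (2.2/2.33)*100 = 94.4206%

94.4206 %


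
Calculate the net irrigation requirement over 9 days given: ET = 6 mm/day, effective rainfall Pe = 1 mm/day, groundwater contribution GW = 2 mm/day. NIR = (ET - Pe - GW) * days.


Daily deficit = ET - Pe - GW = 6 - 1 - 2 = 3 mm/day
NIR = 3 * 9 = 27 mm

27.0000 mm


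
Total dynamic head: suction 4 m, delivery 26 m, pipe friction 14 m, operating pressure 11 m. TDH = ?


TDH = Hs + Hd + hf + Hp = 4 + 26 + 14 + 11 = 55

55 m


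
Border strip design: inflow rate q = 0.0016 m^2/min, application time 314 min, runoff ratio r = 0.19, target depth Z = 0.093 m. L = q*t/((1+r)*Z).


L = q*t/((1+r)*Z)
L = 0.0016*314/((1+0.19)*0.093)
L = 0.5024/0.11067

4.5396 m


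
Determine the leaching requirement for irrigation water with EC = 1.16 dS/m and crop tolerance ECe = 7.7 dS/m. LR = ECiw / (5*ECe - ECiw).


LR = ECiw / (5*ECe - ECiw)
LR = 1.16 / (5*7.7 - 1.16)
LR = 1.16 / 37.3400

0.0311


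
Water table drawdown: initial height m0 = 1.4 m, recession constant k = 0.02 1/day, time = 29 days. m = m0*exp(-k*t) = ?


m = m0 * exp(-k*t)
m = 1.4 * exp(-0.02 * 29)
m = 1.4 * exp(-0.5800)

0.7839 m


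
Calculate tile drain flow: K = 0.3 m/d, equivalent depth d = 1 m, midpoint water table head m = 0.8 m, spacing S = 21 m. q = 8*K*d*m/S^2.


q = 8*K*d*m/S^2
q = 8*0.3*1*0.8/21^2
q = 1.9200 / 441

0.0044 m/d


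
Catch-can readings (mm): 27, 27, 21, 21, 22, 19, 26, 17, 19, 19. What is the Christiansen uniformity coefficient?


mean = 21.800000 mm
MAD = 2.960000 mm
CU = (1 - 2.960000/21.800000)*100

86.4220 %


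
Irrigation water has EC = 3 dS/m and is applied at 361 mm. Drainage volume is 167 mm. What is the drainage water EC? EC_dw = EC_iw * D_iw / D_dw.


EC_dw = EC_iw * D_iw / D_dw
EC_dw = 3 * 361 / 167
EC_dw = 1083 / 167

6.4850 dS/m


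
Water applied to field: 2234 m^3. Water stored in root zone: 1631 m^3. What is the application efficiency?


Ea = V_root / V_field * 100 = 1631 / 2234 * 100 = 73.0081%

73.0081 %


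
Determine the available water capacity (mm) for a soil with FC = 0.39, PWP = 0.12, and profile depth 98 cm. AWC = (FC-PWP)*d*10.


AWC = (FC - PWP) * d * 10
AWC = (0.39 - 0.12) * 98 * 10
AWC = 0.2700 * 98 * 10

264.6000 mm


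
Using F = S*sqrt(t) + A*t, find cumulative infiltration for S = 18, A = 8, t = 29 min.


F = S*sqrt(t) + A*t
F = 18*sqrt(29) + 8*29
F = 18*5.385165 + 232

328.9330 mm


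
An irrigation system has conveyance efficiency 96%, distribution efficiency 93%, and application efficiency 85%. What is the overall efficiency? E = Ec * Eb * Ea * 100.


Ec = 0.96, Eb = 0.93, Ea = 0.85
E = 0.96 * 0.93 * 0.85 * 100 = 75.8880%

75.8880 %


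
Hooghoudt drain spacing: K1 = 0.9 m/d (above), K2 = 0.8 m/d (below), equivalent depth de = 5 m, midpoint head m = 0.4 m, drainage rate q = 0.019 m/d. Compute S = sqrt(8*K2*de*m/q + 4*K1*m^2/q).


S^2 = 8*K2*de*m/q + 4*K1*m^2/q
S^2 = 8*0.8*5*0.4/0.019 + 4*0.9*0.4^2/0.019
S = sqrt(704.0000)

26.5330 m


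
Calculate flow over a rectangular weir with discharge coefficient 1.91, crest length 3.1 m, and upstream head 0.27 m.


Q = C * L * H^(3/2) = 1.91 * 3.1 * 0.27^1.5 = 1.91 * 3.1 * 0.140296

0.8307 m^3/s


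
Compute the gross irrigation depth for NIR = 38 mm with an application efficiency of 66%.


Ea = 66% = 0.66
GID = NIR / Ea = 38 / 0.66 = 57.5758 mm

57.5758 mm


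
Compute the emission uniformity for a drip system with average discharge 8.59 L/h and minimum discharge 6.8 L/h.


EU = (q_min/q_avg)*100 = (6.8/8.59)*100 = 79.1618%

79.1618 %


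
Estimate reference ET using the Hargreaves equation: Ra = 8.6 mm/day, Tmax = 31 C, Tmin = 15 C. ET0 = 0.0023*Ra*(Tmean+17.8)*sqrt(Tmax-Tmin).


Tmean = (Tmax + Tmin)/2 = (31 + 15)/2 = 23.0
ET0 = 0.0023 * 8.6 * (23.0 + 17.8) * sqrt(31 - 15)
ET0 = 0.0023 * 8.6 * 40.8 * 4.000000

3.2281 mm/day


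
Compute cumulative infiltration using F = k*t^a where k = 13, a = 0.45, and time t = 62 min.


F = k * t^a = 13 * 62^0.45
F = 13 * 6.405843

83.2760 mm


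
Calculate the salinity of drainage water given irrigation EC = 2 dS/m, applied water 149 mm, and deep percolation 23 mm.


EC_dw = EC_iw * D_iw / D_dw
EC_dw = 2 * 149 / 23
EC_dw = 298 / 23

12.9565 dS/m


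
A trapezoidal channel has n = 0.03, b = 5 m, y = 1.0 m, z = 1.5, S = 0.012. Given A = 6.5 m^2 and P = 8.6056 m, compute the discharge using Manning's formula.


R = A/P = 6.5/8.6056 = 0.755322
Q = (1/0.03) * 6.5 * 0.755322^(2/3) * 0.012^0.5

19.6851 m^3/s


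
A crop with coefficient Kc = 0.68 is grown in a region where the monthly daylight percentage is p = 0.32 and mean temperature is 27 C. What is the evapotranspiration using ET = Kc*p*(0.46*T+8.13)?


ET = Kc * p * (0.46*T + 8.13)
ET = 0.68 * 0.32 * (0.46*27 + 8.13)
ET = 0.68 * 0.32 * 20.5500

4.4717 mm/day


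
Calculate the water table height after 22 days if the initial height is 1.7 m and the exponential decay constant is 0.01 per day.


m = m0 * exp(-k*t)
m = 1.7 * exp(-0.01 * 22)
m = 1.7 * exp(-0.2200)

1.3643 m


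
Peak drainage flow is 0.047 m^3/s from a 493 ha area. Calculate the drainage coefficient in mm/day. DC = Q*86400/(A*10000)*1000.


DC = Q * 86400 / (A * 10000) * 1000
DC = 0.047 * 86400 / (493 * 10000) * 1000
DC = 4060800.0000 / 4930000

0.8237 mm/day


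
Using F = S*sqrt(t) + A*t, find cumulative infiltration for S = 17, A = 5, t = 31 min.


F = S*sqrt(t) + A*t
F = 17*sqrt(31) + 5*31
F = 17*5.567764 + 155

249.6520 mm


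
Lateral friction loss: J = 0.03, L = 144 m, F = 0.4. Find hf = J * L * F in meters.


hf = J * L * F = 0.03 * 144 * 0.4 = 1.7280 m

1.7280 m


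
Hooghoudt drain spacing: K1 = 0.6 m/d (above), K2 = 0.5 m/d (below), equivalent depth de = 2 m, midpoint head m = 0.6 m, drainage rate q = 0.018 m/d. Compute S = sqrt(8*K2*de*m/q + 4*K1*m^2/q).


S^2 = 8*K2*de*m/q + 4*K1*m^2/q
S^2 = 8*0.5*2*0.6/0.018 + 4*0.6*0.6^2/0.018
S = sqrt(314.6667)

17.7388 m


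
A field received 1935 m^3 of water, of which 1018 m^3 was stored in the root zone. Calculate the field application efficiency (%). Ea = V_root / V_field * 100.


Ea = V_root / V_field * 100 = 1018 / 1935 * 100 = 52.6098%

52.6098 %


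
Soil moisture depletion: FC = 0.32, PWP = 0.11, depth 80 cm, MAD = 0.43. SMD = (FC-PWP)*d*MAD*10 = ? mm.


SMD = (FC - PWP) * d * MAD * 10
SMD = (0.32 - 0.11) * 80 * 0.43 * 10
SMD = 0.2100 * 80 * 0.43 * 10

72.2400 mm


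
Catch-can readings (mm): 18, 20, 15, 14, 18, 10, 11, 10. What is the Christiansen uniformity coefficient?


mean = 14.500000 mm
MAD = 3.250000 mm
CU = (1 - 3.250000/14.500000)*100

77.5862 %


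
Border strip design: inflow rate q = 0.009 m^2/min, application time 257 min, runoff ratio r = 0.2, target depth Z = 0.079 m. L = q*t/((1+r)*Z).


L = q*t/((1+r)*Z)
L = 0.009*257/((1+0.2)*0.079)
L = 2.313/0.0948

24.3987 m


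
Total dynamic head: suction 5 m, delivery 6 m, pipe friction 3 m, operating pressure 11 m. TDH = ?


TDH = Hs + Hd + hf + Hp = 5 + 6 + 3 + 11 = 25

25 m


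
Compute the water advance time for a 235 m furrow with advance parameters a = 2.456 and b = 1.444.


t = (L/a)^(1/b)
t = (235/2.456)^(1/1.444)
t = 95.684039^(1/1.444)

23.5382 min


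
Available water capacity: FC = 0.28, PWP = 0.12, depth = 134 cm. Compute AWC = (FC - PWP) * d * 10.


AWC = (FC - PWP) * d * 10
AWC = (0.28 - 0.12) * 134 * 10
AWC = 0.1600 * 134 * 10

214.4000 mm


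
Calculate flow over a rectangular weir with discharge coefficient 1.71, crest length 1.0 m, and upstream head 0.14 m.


Q = C * L * H^(3/2) = 1.71 * 1.0 * 0.14^1.5 = 1.71 * 1.0 * 0.052383

0.0896 m^3/s


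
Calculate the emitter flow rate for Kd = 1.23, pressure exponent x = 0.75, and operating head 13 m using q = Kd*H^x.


q = Kd * H^x = 1.23 * 13^0.75 = 1.23 * 6.846325

8.4210 L/h


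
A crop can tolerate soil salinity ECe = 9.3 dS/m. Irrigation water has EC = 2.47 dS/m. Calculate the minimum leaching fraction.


LR = ECiw / (5*ECe - ECiw)
LR = 2.47 / (5*9.3 - 2.47)
LR = 2.47 / 44.0300

0.0561


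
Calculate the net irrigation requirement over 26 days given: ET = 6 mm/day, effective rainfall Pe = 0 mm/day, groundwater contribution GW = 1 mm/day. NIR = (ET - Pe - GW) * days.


Daily deficit = ET - Pe - GW = 6 - 0 - 1 = 5 mm/day
NIR = 5 * 26 = 130 mm

130.0000 mm


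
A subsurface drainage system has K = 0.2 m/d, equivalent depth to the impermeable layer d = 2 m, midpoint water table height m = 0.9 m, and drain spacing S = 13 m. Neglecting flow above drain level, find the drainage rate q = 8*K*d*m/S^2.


q = 8*K*d*m/S^2
q = 8*0.2*2*0.9/13^2
q = 2.8800 / 169

0.0170 m/d


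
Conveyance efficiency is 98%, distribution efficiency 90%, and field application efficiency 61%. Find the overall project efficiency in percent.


Ec = 0.98, Eb = 0.9, Ea = 0.61
E = 0.98 * 0.9 * 0.61 * 100 = 53.8020%

53.8020 %


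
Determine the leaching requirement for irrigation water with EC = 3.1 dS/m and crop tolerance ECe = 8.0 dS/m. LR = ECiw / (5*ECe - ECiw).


LR = ECiw / (5*ECe - ECiw)
LR = 3.1 / (5*8.0 - 3.1)
LR = 3.1 / 36.9000

0.0840


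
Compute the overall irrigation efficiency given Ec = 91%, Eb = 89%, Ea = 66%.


Ec = 0.91, Eb = 0.89, Ea = 0.66
E = 0.91 * 0.89 * 0.66 * 100 = 53.4534%

53.4534 %


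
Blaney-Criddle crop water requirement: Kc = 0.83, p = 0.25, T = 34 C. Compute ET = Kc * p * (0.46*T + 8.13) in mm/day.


ET = Kc * p * (0.46*T + 8.13)
ET = 0.83 * 0.25 * (0.46*34 + 8.13)
ET = 0.83 * 0.25 * 23.7700

4.9323 mm/day


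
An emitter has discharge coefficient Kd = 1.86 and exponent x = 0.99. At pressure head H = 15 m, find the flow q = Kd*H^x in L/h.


q = Kd * H^x = 1.86 * 15^0.99 = 1.86 * 14.599243

27.1546 L/h


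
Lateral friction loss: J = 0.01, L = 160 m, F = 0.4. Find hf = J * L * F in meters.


hf = J * L * F = 0.01 * 160 * 0.4 = 0.6400 m

0.6400 m


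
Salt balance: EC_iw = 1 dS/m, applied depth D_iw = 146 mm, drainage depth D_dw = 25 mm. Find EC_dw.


EC_dw = EC_iw * D_iw / D_dw
EC_dw = 1 * 146 / 25
EC_dw = 146 / 25

5.8400 dS/m


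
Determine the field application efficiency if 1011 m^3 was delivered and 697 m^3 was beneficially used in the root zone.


Ea = V_root / V_field * 100 = 697 / 1011 * 100 = 68.9416%

68.9416 %


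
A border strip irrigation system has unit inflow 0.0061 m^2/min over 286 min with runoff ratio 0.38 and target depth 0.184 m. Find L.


L = q*t/((1+r)*Z)
L = 0.0061*286/((1+0.38)*0.184)
L = 1.7446/0.25392

6.8707 m


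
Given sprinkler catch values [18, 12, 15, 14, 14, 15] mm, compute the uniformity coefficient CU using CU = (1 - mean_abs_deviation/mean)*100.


mean = 14.666667 mm
MAD = 1.333333 mm
CU = (1 - 1.333333/14.666667)*100

90.9091 %


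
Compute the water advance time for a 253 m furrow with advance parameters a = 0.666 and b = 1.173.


t = (L/a)^(1/b)
t = (253/0.666)^(1/1.173)
t = 379.879880^(1/1.173)

158.1929 min


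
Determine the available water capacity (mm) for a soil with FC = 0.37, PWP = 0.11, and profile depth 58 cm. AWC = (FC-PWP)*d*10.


AWC = (FC - PWP) * d * 10
AWC = (0.37 - 0.11) * 58 * 10
AWC = 0.2600 * 58 * 10

150.8000 mm


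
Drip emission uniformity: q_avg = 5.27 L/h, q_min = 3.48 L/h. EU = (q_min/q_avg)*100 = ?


EU = (q_min/q_avg)*100 = (3.48/5.27)*100 = 66.0342%

66.0342 %


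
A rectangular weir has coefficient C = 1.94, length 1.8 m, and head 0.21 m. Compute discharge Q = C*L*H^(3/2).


Q = C * L * H^(3/2) = 1.94 * 1.8 * 0.21^1.5 = 1.94 * 1.8 * 0.096234

0.3360 m^3/s


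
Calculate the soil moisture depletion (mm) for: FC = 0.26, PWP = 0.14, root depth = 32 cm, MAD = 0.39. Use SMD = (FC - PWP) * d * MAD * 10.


SMD = (FC - PWP) * d * MAD * 10
SMD = (0.26 - 0.14) * 32 * 0.39 * 10
SMD = 0.1200 * 32 * 0.39 * 10

14.9760 mm


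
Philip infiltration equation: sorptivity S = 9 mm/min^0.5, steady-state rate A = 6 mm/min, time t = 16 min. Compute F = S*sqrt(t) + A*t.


F = S*sqrt(t) + A*t
F = 9*sqrt(16) + 6*16
F = 9*4.000000 + 96

132.0000 mm


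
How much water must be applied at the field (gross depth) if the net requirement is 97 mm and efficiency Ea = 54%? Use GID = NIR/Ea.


Ea = 54% = 0.54
GID = NIR / Ea = 97 / 0.54 = 179.6296 mm

179.6296 mm


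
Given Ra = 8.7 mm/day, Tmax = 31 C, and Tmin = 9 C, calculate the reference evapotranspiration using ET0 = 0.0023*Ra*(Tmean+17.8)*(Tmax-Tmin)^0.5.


Tmean = (Tmax + Tmin)/2 = (31 + 9)/2 = 20.0
ET0 = 0.0023 * 8.7 * (20.0 + 17.8) * sqrt(31 - 9)
ET0 = 0.0023 * 8.7 * 37.8 * 4.690416

3.5477 mm/day


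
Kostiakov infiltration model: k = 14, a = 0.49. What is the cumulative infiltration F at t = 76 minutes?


F = k * t^a = 14 * 76^0.49
F = 14 * 8.348312

116.8764 mm


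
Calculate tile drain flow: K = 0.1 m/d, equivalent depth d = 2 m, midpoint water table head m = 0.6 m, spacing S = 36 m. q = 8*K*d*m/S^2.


q = 8*K*d*m/S^2
q = 8*0.1*2*0.6/36^2
q = 0.9600 / 1296

7.4074e-04 m/d


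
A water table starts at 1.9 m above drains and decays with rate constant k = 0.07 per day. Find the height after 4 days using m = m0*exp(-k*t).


m = m0 * exp(-k*t)
m = 1.9 * exp(-0.07 * 4)
m = 1.9 * exp(-0.2800)

1.4360 m


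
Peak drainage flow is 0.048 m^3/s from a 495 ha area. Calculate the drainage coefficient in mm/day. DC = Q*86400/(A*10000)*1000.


DC = Q * 86400 / (A * 10000) * 1000
DC = 0.048 * 86400 / (495 * 10000) * 1000
DC = 4147200.0000 / 4950000

0.8378 mm/day


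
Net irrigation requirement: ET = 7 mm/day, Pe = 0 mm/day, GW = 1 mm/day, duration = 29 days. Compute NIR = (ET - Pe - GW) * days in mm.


Daily deficit = ET - Pe - GW = 7 - 0 - 1 = 6 mm/day
NIR = 6 * 29 = 174 mm

174.0000 mm


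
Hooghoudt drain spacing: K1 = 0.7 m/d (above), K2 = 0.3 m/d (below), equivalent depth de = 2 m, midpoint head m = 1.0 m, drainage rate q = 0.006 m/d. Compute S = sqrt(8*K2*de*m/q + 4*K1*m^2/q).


S^2 = 8*K2*de*m/q + 4*K1*m^2/q
S^2 = 8*0.3*2*1.0/0.006 + 4*0.7*1.0^2/0.006
S = sqrt(1266.6667)

35.5903 m


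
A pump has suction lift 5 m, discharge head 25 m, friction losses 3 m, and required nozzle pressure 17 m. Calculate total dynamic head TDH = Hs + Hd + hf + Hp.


TDH = Hs + Hd + hf + Hp = 5 + 25 + 3 + 17 = 50

50 m


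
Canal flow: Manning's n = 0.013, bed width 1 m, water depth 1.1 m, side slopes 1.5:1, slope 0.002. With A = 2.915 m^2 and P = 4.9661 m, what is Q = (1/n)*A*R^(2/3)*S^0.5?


R = A/P = 2.915/4.9661 = 0.586980
Q = (1/0.013) * 2.915 * 0.586980^(2/3) * 0.002^0.5

7.0301 m^3/s


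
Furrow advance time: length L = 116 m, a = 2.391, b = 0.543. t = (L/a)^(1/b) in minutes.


t = (L/a)^(1/b)
t = (116/2.391)^(1/0.543)
t = 48.515266^(1/0.543)

1272.7657 min


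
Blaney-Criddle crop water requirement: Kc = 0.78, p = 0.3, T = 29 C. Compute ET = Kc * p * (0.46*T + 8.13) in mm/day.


ET = Kc * p * (0.46*T + 8.13)
ET = 0.78 * 0.3 * (0.46*29 + 8.13)
ET = 0.78 * 0.3 * 21.4700

5.0240 mm/day


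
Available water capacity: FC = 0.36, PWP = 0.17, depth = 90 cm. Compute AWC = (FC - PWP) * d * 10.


AWC = (FC - PWP) * d * 10
AWC = (0.36 - 0.17) * 90 * 10
AWC = 0.1900 * 90 * 10

171.0000 mm


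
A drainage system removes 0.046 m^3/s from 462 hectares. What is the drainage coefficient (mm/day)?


DC = Q * 86400 / (A * 10000) * 1000
DC = 0.046 * 86400 / (462 * 10000) * 1000
DC = 3974400.0000 / 4620000

0.8603 mm/day
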